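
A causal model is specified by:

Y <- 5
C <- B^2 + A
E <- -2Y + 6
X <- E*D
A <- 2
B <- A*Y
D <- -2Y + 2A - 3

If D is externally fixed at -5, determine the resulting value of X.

The intervention breaks the incoming arrows to D: D <- -2Y + 2A - 3 no longer applies, and D = -5.
E = -2Y + 6  [with Y=5]  = -4
X = E*D  [with E=-4, D=-5]  = 20

20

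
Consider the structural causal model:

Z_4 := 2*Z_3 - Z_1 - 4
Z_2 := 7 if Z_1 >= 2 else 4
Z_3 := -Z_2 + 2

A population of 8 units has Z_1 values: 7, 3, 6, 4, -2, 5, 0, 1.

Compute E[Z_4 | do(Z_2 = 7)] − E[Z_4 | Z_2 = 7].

2

Under do(Z_2=7), Z_2's equation is replaced by Z_2=7 for every unit. Per-unit Z_4: -21, -17, -20, -18, -12, -19, -14, -15. Mean = -17.
Observing Z_2=7 restricts to units where Z_2's equation naturally yields 7: Z_1 ∈ {7, 3, 6, 4, 5}. In that subpopulation Z_4 = -21, -17, -20, -18, -19, mean -19.
Difference = -17 − (-19) = 2.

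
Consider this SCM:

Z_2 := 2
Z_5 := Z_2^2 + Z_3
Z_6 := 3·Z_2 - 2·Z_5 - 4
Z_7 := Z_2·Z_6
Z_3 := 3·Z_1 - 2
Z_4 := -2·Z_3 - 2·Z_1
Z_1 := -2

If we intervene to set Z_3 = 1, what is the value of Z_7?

-16

The intervention breaks the incoming arrows to Z_3: Z_3 := 3·Z_1 - 2 no longer applies, and Z_3 = 1.
Z_5 = Z_2^2 + Z_3  [with Z_2=2, Z_3=1]  = 5
Z_6 = 3·Z_2 - 2·Z_5 - 4  [with Z_2=2, Z_5=5]  = -8
Z_7 = Z_2·Z_6  [with Z_2=2, Z_6=-8]  = -16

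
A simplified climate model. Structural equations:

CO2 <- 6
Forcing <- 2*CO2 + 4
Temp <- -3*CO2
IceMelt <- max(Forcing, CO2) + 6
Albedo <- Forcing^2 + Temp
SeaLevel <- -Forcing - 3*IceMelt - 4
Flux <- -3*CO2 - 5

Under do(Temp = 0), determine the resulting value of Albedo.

256

do(Temp=0) replaces the equation Temp <- -3*CO2 with the constant Temp = 0.
Forcing = 2*CO2 + 4  [with CO2=6]  = 16
Albedo = Forcing^2 + Temp  [with Forcing=16, Temp=0]  = 256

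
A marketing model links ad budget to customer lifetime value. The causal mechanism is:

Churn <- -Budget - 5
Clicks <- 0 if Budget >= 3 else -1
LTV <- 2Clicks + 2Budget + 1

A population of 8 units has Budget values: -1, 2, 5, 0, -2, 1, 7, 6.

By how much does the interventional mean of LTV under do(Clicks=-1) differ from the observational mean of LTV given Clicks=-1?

4.5

do(Clicks=-1) breaks Clicks's dependence on Budget. With Clicks=-1 fixed, LTV across the units is -3, 3, 9, -1, -5, 1, 13, 11, mean 3.5.
Observing Clicks=-1 restricts to units where Clicks's equation naturally yields -1: Budget ∈ {-1, 2, 0, -2, 1}. In that subpopulation LTV = -3, 3, -1, -5, 1, mean -1.
Difference = 3.5 − (-1) = 4.5.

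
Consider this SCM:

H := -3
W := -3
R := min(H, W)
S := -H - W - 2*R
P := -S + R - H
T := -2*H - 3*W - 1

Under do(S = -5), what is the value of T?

14

Under do(S=-5), the mechanism S := -H - W - 2*R is discarded; S is fixed at -5.
Since T is not a descendant of the intervened variable, it is unaffected.
T = -2*H - 3*W - 1  [with H=-3, W=-3]  = 14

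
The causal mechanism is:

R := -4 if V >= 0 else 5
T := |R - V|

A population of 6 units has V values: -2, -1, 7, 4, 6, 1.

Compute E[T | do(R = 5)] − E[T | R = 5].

-3

Every unit gets R=5 under the intervention. T values become 7, 6, 2, 1, 1, 4; E[T|do(R=5)] = 3.5.
E[T|R=5] averages over only the 2 units with R=5 (V = -2, -1): T = 7, 6, mean 6.5.
Difference = 3.5 − 6.5 = -3.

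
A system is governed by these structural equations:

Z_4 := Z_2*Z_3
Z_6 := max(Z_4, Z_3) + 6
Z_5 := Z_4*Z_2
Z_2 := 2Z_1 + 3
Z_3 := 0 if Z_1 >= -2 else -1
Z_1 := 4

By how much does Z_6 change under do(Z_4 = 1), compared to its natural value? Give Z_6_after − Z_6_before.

Under do(Z_4=1), the mechanism Z_4 := Z_2*Z_3 is discarded; Z_4 is fixed at 1.
Z_3 = 0 if Z_1 >= -2 else -1  [with Z_1=4]  = 0
Z_6 = max(Z_4, Z_3) + 6  [with Z_4=1, Z_3=0]  = 7
Without intervention: Z_2 = 2Z_1 + 3  [with Z_1=4]  = 11; Z_3 = 0 if Z_1 >= -2 else -1  [with Z_1=4]  = 0; Z_4 = Z_2*Z_3  [with Z_2=11, Z_3=0]  = 0; Z_6 = max(Z_4, Z_3) + 6  [with Z_4=0, Z_3=0]  = 6.
Change = 7 − 6 = 1.

1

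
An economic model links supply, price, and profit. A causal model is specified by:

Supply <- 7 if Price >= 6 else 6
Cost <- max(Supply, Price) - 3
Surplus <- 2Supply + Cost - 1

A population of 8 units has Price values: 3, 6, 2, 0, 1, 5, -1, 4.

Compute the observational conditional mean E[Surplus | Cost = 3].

14

E[Surplus|Cost=3] averages over only the 7 units with Cost=3 (Price = 3, 2, 0, 1, 5, -1, 4): Surplus = 14, 14, 14, 14, 14, 14, 14, mean 14.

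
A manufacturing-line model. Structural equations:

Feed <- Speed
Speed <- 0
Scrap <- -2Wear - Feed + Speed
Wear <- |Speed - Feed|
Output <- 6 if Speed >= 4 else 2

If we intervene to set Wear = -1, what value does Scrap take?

2

The intervention breaks the incoming arrows to Wear: Wear <- |Speed - Feed| no longer applies, and Wear = -1.
Feed = Speed  [with Speed=0]  = 0
Scrap = -2Wear - Feed + Speed  [with Wear=-1, Feed=0, Speed=0]  = 2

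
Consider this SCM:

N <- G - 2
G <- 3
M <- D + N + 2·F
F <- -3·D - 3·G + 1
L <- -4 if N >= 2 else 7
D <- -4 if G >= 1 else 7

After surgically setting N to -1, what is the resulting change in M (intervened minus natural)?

do(N=-1) replaces the equation N <- G - 2 with the constant N = -1.
D = -4 if G >= 1 else 7  [with G=3]  = -4
F = -3·D - 3·G + 1  [with D=-4, G=3]  = 4
M = D + N + 2·F  [with D=-4, N=-1, F=4]  = 3
Without intervention: D = -4 if G >= 1 else 7  [with G=3]  = -4; N = G - 2  [with G=3]  = 1; F = -3·D - 3·G + 1  [with D=-4, G=3]  = 4; M = D + N + 2·F  [with D=-4, N=1, F=4]  = 5.
Change = 3 − 5 = -2.

-2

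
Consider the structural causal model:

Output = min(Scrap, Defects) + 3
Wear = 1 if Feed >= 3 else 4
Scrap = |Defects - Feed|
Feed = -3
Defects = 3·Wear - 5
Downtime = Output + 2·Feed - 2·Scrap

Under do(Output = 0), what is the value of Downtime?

The intervention breaks the incoming arrows to Output: Output = min(Scrap, Defects) + 3 no longer applies, and Output = 0.
Wear = 1 if Feed >= 3 else 4  [with Feed=-3]  = 4
Defects = 3·Wear - 5  [with Wear=4]  = 7
Scrap = |Defects - Feed|  [with Defects=7, Feed=-3]  = 10
Downtime = Output + 2·Feed - 2·Scrap  [with Output=0, Feed=-3, Scrap=10]  = -26

-26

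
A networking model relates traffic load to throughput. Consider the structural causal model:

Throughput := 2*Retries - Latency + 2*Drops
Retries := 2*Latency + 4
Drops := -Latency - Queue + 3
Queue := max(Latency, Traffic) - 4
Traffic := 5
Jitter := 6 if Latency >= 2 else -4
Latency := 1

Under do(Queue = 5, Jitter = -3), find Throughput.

Under do(Queue = 5, Jitter = -3), each intervened variable's structural equation is replaced by its fixed value.
Drops = -Latency - Queue + 3  [with Latency=1, Queue=5]  = -3
Retries = 2*Latency + 4  [with Latency=1]  = 6
Throughput = 2*Retries - Latency + 2*Drops  [with Retries=6, Latency=1, Drops=-3]  = 5

5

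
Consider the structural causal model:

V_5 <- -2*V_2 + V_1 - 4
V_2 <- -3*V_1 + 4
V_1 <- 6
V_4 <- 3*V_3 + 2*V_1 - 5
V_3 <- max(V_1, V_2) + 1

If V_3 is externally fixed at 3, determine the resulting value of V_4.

The intervention breaks the incoming arrows to V_3: V_3 <- max(V_1, V_2) + 1 no longer applies, and V_3 = 3.
V_4 = 3*V_3 + 2*V_1 - 5  [with V_3=3, V_1=6]  = 16

16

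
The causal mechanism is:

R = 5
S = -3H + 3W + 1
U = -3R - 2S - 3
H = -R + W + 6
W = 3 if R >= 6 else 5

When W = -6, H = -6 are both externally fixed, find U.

-20

Under do(W = -6, H = -6), each intervened variable's structural equation is replaced by its fixed value.
S = -3H + 3W + 1  [with H=-6, W=-6]  = 1
U = -3R - 2S - 3  [with R=5, S=1]  = -20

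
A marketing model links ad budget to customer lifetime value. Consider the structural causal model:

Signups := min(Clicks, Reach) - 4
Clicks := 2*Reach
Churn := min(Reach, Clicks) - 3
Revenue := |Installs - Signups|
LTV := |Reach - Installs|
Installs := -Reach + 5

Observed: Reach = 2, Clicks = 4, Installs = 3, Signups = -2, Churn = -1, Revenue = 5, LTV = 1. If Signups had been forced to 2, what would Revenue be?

1

Under do(Signups=2), the mechanism Signups := min(Clicks, Reach) - 4 is discarded; Signups is fixed at 2.
Installs = -Reach + 5  [with Reach=2]  = 3
Revenue = |Installs - Signups|  [with Installs=3, Signups=2]  = 1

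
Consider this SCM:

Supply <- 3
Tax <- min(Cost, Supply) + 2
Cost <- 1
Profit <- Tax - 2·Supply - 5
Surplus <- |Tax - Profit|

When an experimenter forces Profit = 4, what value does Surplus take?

Intervening sets Profit = 4 and removes its equation (Profit <- Tax - 2·Supply - 5).
Tax = min(Cost, Supply) + 2  [with Cost=1, Supply=3]  = 3
Surplus = |Tax - Profit|  [with Tax=3, Profit=4]  = 1

1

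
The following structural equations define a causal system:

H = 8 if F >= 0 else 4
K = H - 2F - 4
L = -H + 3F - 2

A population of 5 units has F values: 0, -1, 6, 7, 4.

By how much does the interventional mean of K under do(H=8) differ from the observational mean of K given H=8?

2.1

do(H=8) breaks H's dependence on F. With H=8 fixed, K across the units is 4, 6, -8, -10, -4, mean -2.4.
Observing H=8 restricts to units where H's equation naturally yields 8: F ∈ {0, 6, 7, 4}. In that subpopulation K = 4, -8, -10, -4, mean -4.5.
Difference = -2.4 − (-4.5) = 2.1.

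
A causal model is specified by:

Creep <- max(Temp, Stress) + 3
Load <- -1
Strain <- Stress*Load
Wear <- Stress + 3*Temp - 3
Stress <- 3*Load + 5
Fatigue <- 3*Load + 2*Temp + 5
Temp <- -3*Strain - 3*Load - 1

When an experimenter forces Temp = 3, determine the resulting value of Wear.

8

Under do(Temp=3), the mechanism Temp <- -3*Strain - 3*Load - 1 is discarded; Temp is fixed at 3.
Stress = 3*Load + 5  [with Load=-1]  = 2
Wear = Stress + 3*Temp - 3  [with Stress=2, Temp=3]  = 8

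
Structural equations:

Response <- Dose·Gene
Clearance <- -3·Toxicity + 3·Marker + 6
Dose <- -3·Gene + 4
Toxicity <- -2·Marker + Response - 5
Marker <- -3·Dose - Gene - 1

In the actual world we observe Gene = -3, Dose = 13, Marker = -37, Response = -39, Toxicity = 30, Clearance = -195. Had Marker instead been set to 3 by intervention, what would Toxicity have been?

do(Marker=3) replaces the equation Marker <- -3·Dose - Gene - 1 with the constant Marker = 3.
Dose = -3·Gene + 4  [with Gene=-3]  = 13
Response = Dose·Gene  [with Dose=13, Gene=-3]  = -39
Toxicity = -2·Marker + Response - 5  [with Marker=3, Response=-39]  = -50

-50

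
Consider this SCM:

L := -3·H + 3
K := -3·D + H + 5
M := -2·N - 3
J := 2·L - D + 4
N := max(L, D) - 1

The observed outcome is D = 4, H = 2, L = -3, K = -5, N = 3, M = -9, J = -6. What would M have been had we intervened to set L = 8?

-17

The intervention breaks the incoming arrows to L: L := -3·H + 3 no longer applies, and L = 8.
N = max(L, D) - 1  [with L=8, D=4]  = 7
M = -2·N - 3  [with N=7]  = -17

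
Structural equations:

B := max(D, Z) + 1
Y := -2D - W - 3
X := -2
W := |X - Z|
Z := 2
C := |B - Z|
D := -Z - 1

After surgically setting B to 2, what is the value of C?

0

Under do(B=2), the mechanism B := max(D, Z) + 1 is discarded; B is fixed at 2.
C = |B - Z|  [with B=2, Z=2]  = 0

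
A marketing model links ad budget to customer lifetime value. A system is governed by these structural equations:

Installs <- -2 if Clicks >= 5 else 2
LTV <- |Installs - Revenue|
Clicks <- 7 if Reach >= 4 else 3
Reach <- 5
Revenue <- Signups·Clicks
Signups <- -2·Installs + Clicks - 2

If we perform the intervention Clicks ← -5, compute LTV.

Under do(Clicks=-5), the mechanism Clicks <- 7 if Reach >= 4 else 3 is discarded; Clicks is fixed at -5.
Installs = -2 if Clicks >= 5 else 2  [with Clicks=-5]  = 2
Signups = -2·Installs + Clicks - 2  [with Installs=2, Clicks=-5]  = -11
Revenue = Signups·Clicks  [with Signups=-11, Clicks=-5]  = 55
LTV = |Installs - Revenue|  [with Installs=2, Revenue=55]  = 53

53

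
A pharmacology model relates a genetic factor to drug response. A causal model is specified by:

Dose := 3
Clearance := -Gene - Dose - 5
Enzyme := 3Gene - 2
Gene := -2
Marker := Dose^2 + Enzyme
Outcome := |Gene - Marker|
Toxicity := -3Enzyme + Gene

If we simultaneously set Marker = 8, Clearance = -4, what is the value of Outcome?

Setting Marker = 8, Clearance = -4 by intervention discards those variables' equations.
Outcome = |Gene - Marker|  [with Gene=-2, Marker=8]  = 10

10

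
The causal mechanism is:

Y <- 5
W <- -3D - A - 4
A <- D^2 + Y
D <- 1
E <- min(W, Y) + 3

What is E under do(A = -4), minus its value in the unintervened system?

do(A=-4) replaces the equation A <- D^2 + Y with the constant A = -4.
W = -3D - A - 4  [with D=1, A=-4]  = -3
E = min(W, Y) + 3  [with W=-3, Y=5]  = 0
Without intervention: A = D^2 + Y  [with D=1, Y=5]  = 6; W = -3D - A - 4  [with D=1, A=6]  = -13; E = min(W, Y) + 3  [with W=-13, Y=5]  = -10.
Change = 0 − (-10) = 10.

10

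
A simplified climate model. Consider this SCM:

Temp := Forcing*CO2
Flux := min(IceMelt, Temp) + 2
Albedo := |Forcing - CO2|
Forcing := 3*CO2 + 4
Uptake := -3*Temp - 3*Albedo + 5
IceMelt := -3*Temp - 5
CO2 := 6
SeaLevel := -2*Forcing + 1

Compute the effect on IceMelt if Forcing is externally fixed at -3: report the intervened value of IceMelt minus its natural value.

450

Under do(Forcing=-3), the mechanism Forcing := 3*CO2 + 4 is discarded; Forcing is fixed at -3.
Temp = Forcing*CO2  [with Forcing=-3, CO2=6]  = -18
IceMelt = -3*Temp - 5  [with Temp=-18]  = 49
Without intervention: Forcing = 3*CO2 + 4  [with CO2=6]  = 22; Temp = Forcing*CO2  [with Forcing=22, CO2=6]  = 132; IceMelt = -3*Temp - 5  [with Temp=132]  = -401.
Change = 49 − (-401) = 450.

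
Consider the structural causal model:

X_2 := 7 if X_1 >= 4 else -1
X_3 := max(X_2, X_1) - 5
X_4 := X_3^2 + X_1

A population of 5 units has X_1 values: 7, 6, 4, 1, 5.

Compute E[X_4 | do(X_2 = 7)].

8.6

Under do(X_2=7), X_2's equation is replaced by X_2=7 for every unit. Per-unit X_4: 11, 10, 8, 5, 9. Mean = 8.6.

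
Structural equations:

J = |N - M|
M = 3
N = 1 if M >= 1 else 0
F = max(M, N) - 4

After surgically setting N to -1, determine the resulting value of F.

-1

Under do(N=-1), the mechanism N = 1 if M >= 1 else 0 is discarded; N is fixed at -1.
F = max(M, N) - 4  [with M=3, N=-1]  = -1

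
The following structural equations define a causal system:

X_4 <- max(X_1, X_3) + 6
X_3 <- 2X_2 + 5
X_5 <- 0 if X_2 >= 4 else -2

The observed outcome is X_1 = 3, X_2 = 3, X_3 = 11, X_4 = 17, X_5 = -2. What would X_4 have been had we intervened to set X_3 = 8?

14

The intervention breaks the incoming arrows to X_3: X_3 <- 2X_2 + 5 no longer applies, and X_3 = 8.
X_4 = max(X_1, X_3) + 6  [with X_1=3, X_3=8]  = 14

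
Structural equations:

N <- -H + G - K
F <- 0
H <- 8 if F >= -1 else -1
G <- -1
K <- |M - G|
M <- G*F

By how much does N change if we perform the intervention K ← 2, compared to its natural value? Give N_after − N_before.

-1

Under do(K=2), the mechanism K <- |M - G| is discarded; K is fixed at 2.
H = 8 if F >= -1 else -1  [with F=0]  = 8
N = -H + G - K  [with H=8, G=-1, K=2]  = -11
Without intervention: M = G*F  [with G=-1, F=0]  = 0; K = |M - G|  [with M=0, G=-1]  = 1; H = 8 if F >= -1 else -1  [with F=0]  = 8; N = -H + G - K  [with H=8, G=-1, K=1]  = -10.
Change = -11 − (-10) = -1.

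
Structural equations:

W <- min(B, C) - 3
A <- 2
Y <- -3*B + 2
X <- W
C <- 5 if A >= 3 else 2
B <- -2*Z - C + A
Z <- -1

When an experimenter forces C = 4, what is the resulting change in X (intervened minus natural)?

-2

The intervention breaks the incoming arrows to C: C <- 5 if A >= 3 else 2 no longer applies, and C = 4.
B = -2*Z - C + A  [with Z=-1, C=4, A=2]  = 0
W = min(B, C) - 3  [with B=0, C=4]  = -3
X = W  [with W=-3]  = -3
Without intervention: C = 5 if A >= 3 else 2  [with A=2]  = 2; B = -2*Z - C + A  [with Z=-1, C=2, A=2]  = 2; W = min(B, C) - 3  [with B=2, C=2]  = -1; X = W  [with W=-1]  = -1.
Change = -3 − (-1) = -2.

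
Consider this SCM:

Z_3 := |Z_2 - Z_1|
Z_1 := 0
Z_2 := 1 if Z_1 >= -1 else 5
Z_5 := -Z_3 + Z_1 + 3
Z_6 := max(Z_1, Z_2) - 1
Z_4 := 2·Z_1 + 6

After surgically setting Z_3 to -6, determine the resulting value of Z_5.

do(Z_3=-6) replaces the equation Z_3 := |Z_2 - Z_1| with the constant Z_3 = -6.
Z_5 = -Z_3 + Z_1 + 3  [with Z_3=-6, Z_1=0]  = 9

9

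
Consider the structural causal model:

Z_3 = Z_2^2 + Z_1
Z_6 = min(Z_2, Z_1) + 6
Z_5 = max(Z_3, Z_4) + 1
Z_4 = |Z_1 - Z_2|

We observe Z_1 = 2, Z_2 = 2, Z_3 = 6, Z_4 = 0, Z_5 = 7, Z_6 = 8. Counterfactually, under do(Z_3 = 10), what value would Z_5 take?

do(Z_3=10) replaces the equation Z_3 = Z_2^2 + Z_1 with the constant Z_3 = 10.
Z_4 = |Z_1 - Z_2|  [with Z_1=2, Z_2=2]  = 0
Z_5 = max(Z_3, Z_4) + 1  [with Z_3=10, Z_4=0]  = 11

11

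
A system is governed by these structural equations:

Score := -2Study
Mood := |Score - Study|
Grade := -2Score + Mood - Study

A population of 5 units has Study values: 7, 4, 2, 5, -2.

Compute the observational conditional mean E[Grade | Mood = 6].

E[Grade|Mood=6] averages over only the 2 units with Mood=6 (Study = 2, -2): Grade = 12, 0, mean 6.

6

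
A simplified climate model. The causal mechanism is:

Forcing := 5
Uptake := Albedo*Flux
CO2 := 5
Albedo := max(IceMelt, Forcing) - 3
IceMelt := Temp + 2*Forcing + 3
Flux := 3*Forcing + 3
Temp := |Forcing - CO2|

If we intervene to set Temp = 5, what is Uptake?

The intervention breaks the incoming arrows to Temp: Temp := |Forcing - CO2| no longer applies, and Temp = 5.
IceMelt = Temp + 2*Forcing + 3  [with Temp=5, Forcing=5]  = 18
Albedo = max(IceMelt, Forcing) - 3  [with IceMelt=18, Forcing=5]  = 15
Flux = 3*Forcing + 3  [with Forcing=5]  = 18
Uptake = Albedo*Flux  [with Albedo=15, Flux=18]  = 270

270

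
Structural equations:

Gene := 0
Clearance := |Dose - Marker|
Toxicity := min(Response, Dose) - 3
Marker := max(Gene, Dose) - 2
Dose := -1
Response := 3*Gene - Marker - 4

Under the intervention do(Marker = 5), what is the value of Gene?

Under do(Marker=5), the mechanism Marker := max(Gene, Dose) - 2 is discarded; Marker is fixed at 5.
Gene is not downstream of the intervention, so its value is determined by the original equations.

0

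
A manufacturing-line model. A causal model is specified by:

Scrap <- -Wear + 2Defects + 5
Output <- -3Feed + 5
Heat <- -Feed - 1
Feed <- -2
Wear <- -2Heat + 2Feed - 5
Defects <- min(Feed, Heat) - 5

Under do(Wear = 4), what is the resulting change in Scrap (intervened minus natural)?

-15

do(Wear=4) replaces the equation Wear <- -2Heat + 2Feed - 5 with the constant Wear = 4.
Heat = -Feed - 1  [with Feed=-2]  = 1
Defects = min(Feed, Heat) - 5  [with Feed=-2, Heat=1]  = -7
Scrap = -Wear + 2Defects + 5  [with Wear=4, Defects=-7]  = -13
Without intervention: Heat = -Feed - 1  [with Feed=-2]  = 1; Wear = -2Heat + 2Feed - 5  [with Heat=1, Feed=-2]  = -11; Defects = min(Feed, Heat) - 5  [with Feed=-2, Heat=1]  = -7; Scrap = -Wear + 2Defects + 5  [with Wear=-11, Defects=-7]  = 2.
Change = -13 − 2 = -15.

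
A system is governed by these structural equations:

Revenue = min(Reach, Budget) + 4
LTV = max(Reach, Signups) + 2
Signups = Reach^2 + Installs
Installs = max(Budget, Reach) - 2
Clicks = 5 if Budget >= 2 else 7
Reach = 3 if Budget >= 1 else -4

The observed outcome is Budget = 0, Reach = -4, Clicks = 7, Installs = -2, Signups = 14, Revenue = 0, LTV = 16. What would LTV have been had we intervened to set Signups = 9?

11

Under do(Signups=9), the mechanism Signups = Reach^2 + Installs is discarded; Signups is fixed at 9.
Reach = 3 if Budget >= 1 else -4  [with Budget=0]  = -4
LTV = max(Reach, Signups) + 2  [with Reach=-4, Signups=9]  = 11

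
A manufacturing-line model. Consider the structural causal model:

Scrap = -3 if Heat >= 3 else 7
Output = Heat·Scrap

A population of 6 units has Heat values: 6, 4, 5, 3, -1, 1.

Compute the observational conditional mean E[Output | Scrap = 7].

0

E[Output|Scrap=7] averages over only the 2 units with Scrap=7 (Heat = -1, 1): Output = -7, 7, mean 0.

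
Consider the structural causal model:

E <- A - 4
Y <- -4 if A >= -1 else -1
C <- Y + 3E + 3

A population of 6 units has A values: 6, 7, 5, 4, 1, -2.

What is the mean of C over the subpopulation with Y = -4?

0.8

Observing Y=-4 restricts to units where Y's equation naturally yields -4: A ∈ {6, 7, 5, 4, 1}. In that subpopulation C = 5, 8, 2, -1, -10, mean 0.8.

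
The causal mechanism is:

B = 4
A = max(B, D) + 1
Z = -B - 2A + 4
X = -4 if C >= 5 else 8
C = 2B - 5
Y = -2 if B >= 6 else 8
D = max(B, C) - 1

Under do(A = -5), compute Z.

10

The intervention breaks the incoming arrows to A: A = max(B, D) + 1 no longer applies, and A = -5.
Z = -B - 2A + 4  [with B=4, A=-5]  = 10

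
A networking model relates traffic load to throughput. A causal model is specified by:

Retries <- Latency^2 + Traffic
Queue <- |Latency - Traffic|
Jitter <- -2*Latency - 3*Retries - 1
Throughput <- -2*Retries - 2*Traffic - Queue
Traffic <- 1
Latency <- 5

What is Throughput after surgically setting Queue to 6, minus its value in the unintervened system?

-2

The intervention breaks the incoming arrows to Queue: Queue <- |Latency - Traffic| no longer applies, and Queue = 6.
Retries = Latency^2 + Traffic  [with Latency=5, Traffic=1]  = 26
Throughput = -2*Retries - 2*Traffic - Queue  [with Retries=26, Traffic=1, Queue=6]  = -60
Without intervention: Queue = |Latency - Traffic|  [with Latency=5, Traffic=1]  = 4; Retries = Latency^2 + Traffic  [with Latency=5, Traffic=1]  = 26; Throughput = -2*Retries - 2*Traffic - Queue  [with Retries=26, Traffic=1, Queue=4]  = -58.
Change = -60 − (-58) = -2.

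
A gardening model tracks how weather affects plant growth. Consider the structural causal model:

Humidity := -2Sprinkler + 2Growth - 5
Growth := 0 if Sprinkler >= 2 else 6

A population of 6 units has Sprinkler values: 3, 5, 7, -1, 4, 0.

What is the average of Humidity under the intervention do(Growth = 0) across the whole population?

-11

do(Growth=0) breaks Growth's dependence on Sprinkler. With Growth=0 fixed, Humidity across the units is -11, -15, -19, -3, -13, -5, mean -11.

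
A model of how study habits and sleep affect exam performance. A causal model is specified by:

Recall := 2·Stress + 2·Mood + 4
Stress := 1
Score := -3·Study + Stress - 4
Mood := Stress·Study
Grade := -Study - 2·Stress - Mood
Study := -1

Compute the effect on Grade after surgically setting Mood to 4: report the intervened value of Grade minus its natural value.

-5

Under do(Mood=4), the mechanism Mood := Stress·Study is discarded; Mood is fixed at 4.
Grade = -Study - 2·Stress - Mood  [with Study=-1, Stress=1, Mood=4]  = -5
Without intervention: Mood = Stress·Study  [with Stress=1, Study=-1]  = -1; Grade = -Study - 2·Stress - Mood  [with Study=-1, Stress=1, Mood=-1]  = 0.
Change = -5 − 0 = -5.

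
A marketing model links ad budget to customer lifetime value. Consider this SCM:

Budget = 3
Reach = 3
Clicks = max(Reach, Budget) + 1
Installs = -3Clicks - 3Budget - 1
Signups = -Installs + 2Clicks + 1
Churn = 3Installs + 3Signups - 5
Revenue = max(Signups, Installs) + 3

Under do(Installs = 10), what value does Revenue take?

The intervention breaks the incoming arrows to Installs: Installs = -3Clicks - 3Budget - 1 no longer applies, and Installs = 10.
Clicks = max(Reach, Budget) + 1  [with Reach=3, Budget=3]  = 4
Signups = -Installs + 2Clicks + 1  [with Installs=10, Clicks=4]  = -1
Revenue = max(Signups, Installs) + 3  [with Signups=-1, Installs=10]  = 13

13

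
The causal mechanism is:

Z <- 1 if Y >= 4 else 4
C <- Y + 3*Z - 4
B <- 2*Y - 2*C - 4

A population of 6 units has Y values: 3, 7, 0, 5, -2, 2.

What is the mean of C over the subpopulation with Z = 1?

Conditioning on Z=1 selects the 2 unit(s) with Y ∈ {7, 5}. Their C values: 6, 4. Mean = 5.

5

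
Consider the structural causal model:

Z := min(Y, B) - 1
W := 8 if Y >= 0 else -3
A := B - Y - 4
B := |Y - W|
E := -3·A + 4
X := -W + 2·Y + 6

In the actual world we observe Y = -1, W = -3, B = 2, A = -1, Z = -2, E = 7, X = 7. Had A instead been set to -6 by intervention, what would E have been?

Under do(A=-6), the mechanism A := B - Y - 4 is discarded; A is fixed at -6.
E = -3·A + 4  [with A=-6]  = 22

22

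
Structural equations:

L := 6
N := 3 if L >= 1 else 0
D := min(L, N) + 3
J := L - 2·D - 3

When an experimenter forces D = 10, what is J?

-17

The intervention breaks the incoming arrows to D: D := min(L, N) + 3 no longer applies, and D = 10.
J = L - 2·D - 3  [with L=6, D=10]  = -17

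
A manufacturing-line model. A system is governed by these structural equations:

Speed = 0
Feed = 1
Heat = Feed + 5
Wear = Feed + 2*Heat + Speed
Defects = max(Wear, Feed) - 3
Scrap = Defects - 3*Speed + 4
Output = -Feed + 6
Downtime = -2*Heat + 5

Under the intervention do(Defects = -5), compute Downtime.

do(Defects=-5) replaces the equation Defects = max(Wear, Feed) - 3 with the constant Defects = -5.
Downtime is not downstream of the intervention, so its value is determined by the original equations.
Heat = Feed + 5  [with Feed=1]  = 6
Downtime = -2*Heat + 5  [with Heat=6]  = -7

-7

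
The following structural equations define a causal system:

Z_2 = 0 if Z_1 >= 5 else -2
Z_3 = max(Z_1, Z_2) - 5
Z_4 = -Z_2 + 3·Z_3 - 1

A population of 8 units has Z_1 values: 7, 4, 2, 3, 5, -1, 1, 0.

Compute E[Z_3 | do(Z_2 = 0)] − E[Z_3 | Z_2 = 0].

-3.25

Every unit gets Z_2=0 under the intervention. Z_3 values become 2, -1, -3, -2, 0, -5, -4, -5; E[Z_3|do(Z_2=0)] = -2.25.
E[Z_3|Z_2=0] averages over only the 2 units with Z_2=0 (Z_1 = 7, 5): Z_3 = 2, 0, mean 1.
Difference = -2.25 − 1 = -3.25.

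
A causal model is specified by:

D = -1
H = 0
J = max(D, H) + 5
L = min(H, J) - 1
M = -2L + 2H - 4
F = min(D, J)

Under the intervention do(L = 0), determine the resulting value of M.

-4

Under do(L=0), the mechanism L = min(H, J) - 1 is discarded; L is fixed at 0.
M = -2L + 2H - 4  [with L=0, H=0]  = -4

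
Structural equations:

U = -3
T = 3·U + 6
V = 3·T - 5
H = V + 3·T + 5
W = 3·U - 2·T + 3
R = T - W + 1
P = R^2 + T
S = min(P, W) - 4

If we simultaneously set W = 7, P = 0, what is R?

Under do(W = 7, P = 0), each intervened variable's structural equation is replaced by its fixed value.
T = 3·U + 6  [with U=-3]  = -3
R = T - W + 1  [with T=-3, W=7]  = -9

-9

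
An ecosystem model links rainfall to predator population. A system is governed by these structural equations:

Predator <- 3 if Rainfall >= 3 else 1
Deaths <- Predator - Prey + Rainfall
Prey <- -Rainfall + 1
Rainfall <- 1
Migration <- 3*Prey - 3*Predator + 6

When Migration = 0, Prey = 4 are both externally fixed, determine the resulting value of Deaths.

Setting Migration = 0, Prey = 4 by intervention discards those variables' equations.
Predator = 3 if Rainfall >= 3 else 1  [with Rainfall=1]  = 1
Deaths = Predator - Prey + Rainfall  [with Predator=1, Prey=4, Rainfall=1]  = -2

-2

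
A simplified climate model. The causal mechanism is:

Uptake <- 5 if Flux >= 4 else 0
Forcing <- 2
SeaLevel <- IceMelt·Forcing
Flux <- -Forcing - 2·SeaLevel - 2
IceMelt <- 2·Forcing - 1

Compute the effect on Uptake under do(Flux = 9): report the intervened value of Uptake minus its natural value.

Intervening sets Flux = 9 and removes its equation (Flux <- -Forcing - 2·SeaLevel - 2).
Uptake = 5 if Flux >= 4 else 0  [with Flux=9]  = 5
Without intervention: IceMelt = 2·Forcing - 1  [with Forcing=2]  = 3; SeaLevel = IceMelt·Forcing  [with IceMelt=3, Forcing=2]  = 6; Flux = -Forcing - 2·SeaLevel - 2  [with Forcing=2, SeaLevel=6]  = -16; Uptake = 5 if Flux >= 4 else 0  [with Flux=-16]  = 0.
Change = 5 − 0 = 5.

5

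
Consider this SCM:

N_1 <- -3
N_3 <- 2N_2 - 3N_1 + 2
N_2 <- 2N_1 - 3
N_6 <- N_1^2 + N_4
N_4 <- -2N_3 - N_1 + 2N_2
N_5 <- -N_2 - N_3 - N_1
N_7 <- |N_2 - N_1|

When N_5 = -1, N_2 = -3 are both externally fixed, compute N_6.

The joint intervention fixes N_5 = -1, N_2 = -3, removing each variable's own equation.
N_3 = 2N_2 - 3N_1 + 2  [with N_2=-3, N_1=-3]  = 5
N_4 = -2N_3 - N_1 + 2N_2  [with N_3=5, N_1=-3, N_2=-3]  = -13
N_6 = N_1^2 + N_4  [with N_1=-3, N_4=-13]  = -4

-4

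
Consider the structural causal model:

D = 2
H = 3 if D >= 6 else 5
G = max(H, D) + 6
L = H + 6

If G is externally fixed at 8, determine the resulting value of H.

5

Under do(G=8), the mechanism G = max(H, D) + 6 is discarded; G is fixed at 8.
Since H is not a descendant of the intervened variable, it is unaffected.
H = 3 if D >= 6 else 5  [with D=2]  = 5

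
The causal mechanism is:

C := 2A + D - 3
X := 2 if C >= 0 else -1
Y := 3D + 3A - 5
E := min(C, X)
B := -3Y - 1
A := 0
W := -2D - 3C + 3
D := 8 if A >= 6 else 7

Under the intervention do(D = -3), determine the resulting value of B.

41

do(D=-3) replaces the equation D := 8 if A >= 6 else 7 with the constant D = -3.
Y = 3D + 3A - 5  [with D=-3, A=0]  = -14
B = -3Y - 1  [with Y=-14]  = 41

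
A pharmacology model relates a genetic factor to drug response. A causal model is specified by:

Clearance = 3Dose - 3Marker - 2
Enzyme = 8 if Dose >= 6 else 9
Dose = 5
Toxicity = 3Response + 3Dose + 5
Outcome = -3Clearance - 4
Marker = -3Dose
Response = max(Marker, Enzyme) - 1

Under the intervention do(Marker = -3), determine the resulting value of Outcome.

-70

The intervention breaks the incoming arrows to Marker: Marker = -3Dose no longer applies, and Marker = -3.
Clearance = 3Dose - 3Marker - 2  [with Dose=5, Marker=-3]  = 22
Outcome = -3Clearance - 4  [with Clearance=22]  = -70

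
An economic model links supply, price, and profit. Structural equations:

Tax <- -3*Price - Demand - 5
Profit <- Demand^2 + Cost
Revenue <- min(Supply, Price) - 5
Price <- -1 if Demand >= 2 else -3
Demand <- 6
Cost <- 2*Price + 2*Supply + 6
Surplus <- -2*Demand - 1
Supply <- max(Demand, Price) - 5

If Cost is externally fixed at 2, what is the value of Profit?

38

The intervention breaks the incoming arrows to Cost: Cost <- 2*Price + 2*Supply + 6 no longer applies, and Cost = 2.
Profit = Demand^2 + Cost  [with Demand=6, Cost=2]  = 38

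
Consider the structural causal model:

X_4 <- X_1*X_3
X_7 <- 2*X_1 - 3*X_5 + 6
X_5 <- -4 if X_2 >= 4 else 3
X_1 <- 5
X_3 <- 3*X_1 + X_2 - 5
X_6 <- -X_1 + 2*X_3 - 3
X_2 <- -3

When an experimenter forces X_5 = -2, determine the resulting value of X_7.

22

Under do(X_5=-2), the mechanism X_5 <- -4 if X_2 >= 4 else 3 is discarded; X_5 is fixed at -2.
X_7 = 2*X_1 - 3*X_5 + 6  [with X_1=5, X_5=-2]  = 22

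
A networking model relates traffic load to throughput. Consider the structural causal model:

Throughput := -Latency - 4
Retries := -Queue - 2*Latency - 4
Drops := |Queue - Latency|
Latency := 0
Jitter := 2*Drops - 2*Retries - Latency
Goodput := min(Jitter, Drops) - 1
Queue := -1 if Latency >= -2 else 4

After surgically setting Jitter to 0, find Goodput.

-1

Under do(Jitter=0), the mechanism Jitter := 2*Drops - 2*Retries - Latency is discarded; Jitter is fixed at 0.
Queue = -1 if Latency >= -2 else 4  [with Latency=0]  = -1
Drops = |Queue - Latency|  [with Queue=-1, Latency=0]  = 1
Goodput = min(Jitter, Drops) - 1  [with Jitter=0, Drops=1]  = -1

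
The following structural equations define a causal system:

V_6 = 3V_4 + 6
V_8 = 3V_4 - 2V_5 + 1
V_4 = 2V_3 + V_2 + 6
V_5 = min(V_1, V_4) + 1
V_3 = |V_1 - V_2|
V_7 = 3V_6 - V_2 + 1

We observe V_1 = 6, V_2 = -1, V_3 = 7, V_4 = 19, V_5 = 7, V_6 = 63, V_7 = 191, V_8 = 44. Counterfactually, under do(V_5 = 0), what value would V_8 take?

58

do(V_5=0) replaces the equation V_5 = min(V_1, V_4) + 1 with the constant V_5 = 0.
V_3 = |V_1 - V_2|  [with V_1=6, V_2=-1]  = 7
V_4 = 2V_3 + V_2 + 6  [with V_3=7, V_2=-1]  = 19
V_8 = 3V_4 - 2V_5 + 1  [with V_4=19, V_5=0]  = 58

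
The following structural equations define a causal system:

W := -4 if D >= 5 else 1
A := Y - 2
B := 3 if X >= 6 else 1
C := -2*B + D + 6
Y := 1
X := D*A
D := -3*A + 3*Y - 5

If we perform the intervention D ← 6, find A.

-1

Under do(D=6), the mechanism D := -3*A + 3*Y - 5 is discarded; D is fixed at 6.
Since A is not a descendant of the intervened variable, it is unaffected.
A = Y - 2  [with Y=1]  = -1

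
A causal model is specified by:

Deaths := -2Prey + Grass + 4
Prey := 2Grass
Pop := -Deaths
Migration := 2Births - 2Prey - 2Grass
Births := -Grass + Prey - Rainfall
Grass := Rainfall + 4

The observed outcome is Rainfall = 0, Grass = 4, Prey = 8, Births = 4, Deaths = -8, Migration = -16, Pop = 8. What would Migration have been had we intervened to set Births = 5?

-14

Under do(Births=5), the mechanism Births := -Grass + Prey - Rainfall is discarded; Births is fixed at 5.
Grass = Rainfall + 4  [with Rainfall=0]  = 4
Prey = 2Grass  [with Grass=4]  = 8
Migration = 2Births - 2Prey - 2Grass  [with Births=5, Prey=8, Grass=4]  = -14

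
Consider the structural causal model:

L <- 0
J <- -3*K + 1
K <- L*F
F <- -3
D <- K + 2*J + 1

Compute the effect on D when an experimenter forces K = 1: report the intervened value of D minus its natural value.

-5

do(K=1) replaces the equation K <- L*F with the constant K = 1.
J = -3*K + 1  [with K=1]  = -2
D = K + 2*J + 1  [with K=1, J=-2]  = -2
Without intervention: K = L*F  [with L=0, F=-3]  = 0; J = -3*K + 1  [with K=0]  = 1; D = K + 2*J + 1  [with K=0, J=1]  = 3.
Change = -2 − 3 = -5.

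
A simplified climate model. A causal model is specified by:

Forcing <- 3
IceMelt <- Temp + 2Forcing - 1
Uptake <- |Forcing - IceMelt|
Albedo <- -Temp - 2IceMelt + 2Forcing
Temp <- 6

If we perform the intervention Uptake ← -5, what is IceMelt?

do(Uptake=-5) replaces the equation Uptake <- |Forcing - IceMelt| with the constant Uptake = -5.
IceMelt is not downstream of the intervention, so its value is determined by the original equations.
IceMelt = Temp + 2Forcing - 1  [with Temp=6, Forcing=3]  = 11

11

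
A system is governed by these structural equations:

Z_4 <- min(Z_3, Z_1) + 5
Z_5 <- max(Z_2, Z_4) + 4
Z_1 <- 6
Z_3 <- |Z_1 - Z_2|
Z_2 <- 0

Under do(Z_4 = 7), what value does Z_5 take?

Intervening sets Z_4 = 7 and removes its equation (Z_4 <- min(Z_3, Z_1) + 5).
Z_5 = max(Z_2, Z_4) + 4  [with Z_2=0, Z_4=7]  = 11

11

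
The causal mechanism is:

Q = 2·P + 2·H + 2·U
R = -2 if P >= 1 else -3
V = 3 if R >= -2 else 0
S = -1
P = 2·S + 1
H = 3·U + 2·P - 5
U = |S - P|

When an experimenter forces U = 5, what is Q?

24

do(U=5) replaces the equation U = |S - P| with the constant U = 5.
P = 2·S + 1  [with S=-1]  = -1
H = 3·U + 2·P - 5  [with U=5, P=-1]  = 8
Q = 2·P + 2·H + 2·U  [with P=-1, H=8, U=5]  = 24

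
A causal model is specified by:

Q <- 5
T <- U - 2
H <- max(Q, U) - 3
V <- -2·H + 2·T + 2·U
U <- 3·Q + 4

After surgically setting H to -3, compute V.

78

do(H=-3) replaces the equation H <- max(Q, U) - 3 with the constant H = -3.
U = 3·Q + 4  [with Q=5]  = 19
T = U - 2  [with U=19]  = 17
V = -2·H + 2·T + 2·U  [with H=-3, T=17, U=19]  = 78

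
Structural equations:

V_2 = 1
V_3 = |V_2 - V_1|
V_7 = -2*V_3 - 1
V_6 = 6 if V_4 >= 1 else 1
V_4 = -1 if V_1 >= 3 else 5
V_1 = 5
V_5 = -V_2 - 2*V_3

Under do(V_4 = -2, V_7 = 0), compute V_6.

1

The joint intervention fixes V_4 = -2, V_7 = 0, removing each variable's own equation.
V_6 = 6 if V_4 >= 1 else 1  [with V_4=-2]  = 1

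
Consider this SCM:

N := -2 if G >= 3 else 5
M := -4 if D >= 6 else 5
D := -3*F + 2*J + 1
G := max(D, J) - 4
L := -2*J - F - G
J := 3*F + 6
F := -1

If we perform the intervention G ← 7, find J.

The intervention breaks the incoming arrows to G: G := max(D, J) - 4 no longer applies, and G = 7.
Since J is not a descendant of the intervened variable, it is unaffected.
J = 3*F + 6  [with F=-1]  = 3

3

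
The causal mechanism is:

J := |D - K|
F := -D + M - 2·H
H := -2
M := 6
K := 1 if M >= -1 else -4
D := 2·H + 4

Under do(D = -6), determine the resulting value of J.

Under do(D=-6), the mechanism D := 2·H + 4 is discarded; D is fixed at -6.
K = 1 if M >= -1 else -4  [with M=6]  = 1
J = |D - K|  [with D=-6, K=1]  = 7

7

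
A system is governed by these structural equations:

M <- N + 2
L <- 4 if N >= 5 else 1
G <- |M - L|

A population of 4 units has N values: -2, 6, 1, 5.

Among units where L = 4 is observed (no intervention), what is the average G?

3.5

E[G|L=4] averages over only the 2 units with L=4 (N = 6, 5): G = 4, 3, mean 3.5.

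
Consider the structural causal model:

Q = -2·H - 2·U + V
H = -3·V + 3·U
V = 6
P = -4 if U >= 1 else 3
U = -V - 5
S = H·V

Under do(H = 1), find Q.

26

do(H=1) replaces the equation H = -3·V + 3·U with the constant H = 1.
U = -V - 5  [with V=6]  = -11
Q = -2·H - 2·U + V  [with H=1, U=-11, V=6]  = 26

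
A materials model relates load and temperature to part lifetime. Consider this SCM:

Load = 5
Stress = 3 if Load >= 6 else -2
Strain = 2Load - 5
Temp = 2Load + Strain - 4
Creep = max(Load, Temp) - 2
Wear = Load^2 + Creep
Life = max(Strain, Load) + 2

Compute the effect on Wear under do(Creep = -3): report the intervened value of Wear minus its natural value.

-12

The intervention breaks the incoming arrows to Creep: Creep = max(Load, Temp) - 2 no longer applies, and Creep = -3.
Wear = Load^2 + Creep  [with Load=5, Creep=-3]  = 22
Without intervention: Strain = 2Load - 5  [with Load=5]  = 5; Temp = 2Load + Strain - 4  [with Load=5, Strain=5]  = 11; Creep = max(Load, Temp) - 2  [with Load=5, Temp=11]  = 9; Wear = Load^2 + Creep  [with Load=5, Creep=9]  = 34.
Change = 22 − 34 = -12.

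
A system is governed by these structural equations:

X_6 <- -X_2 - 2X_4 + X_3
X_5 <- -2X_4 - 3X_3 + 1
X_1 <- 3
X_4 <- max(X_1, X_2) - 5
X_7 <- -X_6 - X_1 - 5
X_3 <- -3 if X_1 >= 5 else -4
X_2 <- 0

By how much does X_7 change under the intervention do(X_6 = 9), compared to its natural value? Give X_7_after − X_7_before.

-9

Intervening sets X_6 = 9 and removes its equation (X_6 <- -X_2 - 2X_4 + X_3).
X_7 = -X_6 - X_1 - 5  [with X_6=9, X_1=3]  = -17
Without intervention: X_3 = -3 if X_1 >= 5 else -4  [with X_1=3]  = -4; X_4 = max(X_1, X_2) - 5  [with X_1=3, X_2=0]  = -2; X_6 = -X_2 - 2X_4 + X_3  [with X_2=0, X_4=-2, X_3=-4]  = 0; X_7 = -X_6 - X_1 - 5  [with X_6=0, X_1=3]  = -8.
Change = -17 − (-8) = -9.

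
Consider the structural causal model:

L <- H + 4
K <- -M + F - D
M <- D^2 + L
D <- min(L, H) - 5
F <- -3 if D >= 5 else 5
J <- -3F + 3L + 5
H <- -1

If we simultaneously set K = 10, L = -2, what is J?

Under do(K = 10, L = -2), each intervened variable's structural equation is replaced by its fixed value.
D = min(L, H) - 5  [with L=-2, H=-1]  = -7
F = -3 if D >= 5 else 5  [with D=-7]  = 5
J = -3F + 3L + 5  [with F=5, L=-2]  = -16

-16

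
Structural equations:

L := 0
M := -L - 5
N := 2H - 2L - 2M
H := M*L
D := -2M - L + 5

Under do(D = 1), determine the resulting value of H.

do(D=1) replaces the equation D := -2M - L + 5 with the constant D = 1.
H is not downstream of the intervention, so its value is determined by the original equations.
M = -L - 5  [with L=0]  = -5
H = M*L  [with M=-5, L=0]  = 0

0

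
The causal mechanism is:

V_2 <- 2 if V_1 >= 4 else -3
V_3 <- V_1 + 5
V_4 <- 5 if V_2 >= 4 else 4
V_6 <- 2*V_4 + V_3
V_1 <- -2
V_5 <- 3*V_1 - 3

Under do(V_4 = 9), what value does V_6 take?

Under do(V_4=9), the mechanism V_4 <- 5 if V_2 >= 4 else 4 is discarded; V_4 is fixed at 9.
V_3 = V_1 + 5  [with V_1=-2]  = 3
V_6 = 2*V_4 + V_3  [with V_4=9, V_3=3]  = 21

21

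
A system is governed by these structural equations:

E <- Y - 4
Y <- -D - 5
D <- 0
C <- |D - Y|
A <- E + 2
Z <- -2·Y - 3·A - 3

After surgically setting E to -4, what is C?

The intervention breaks the incoming arrows to E: E <- Y - 4 no longer applies, and E = -4.
C is not downstream of the intervention, so its value is determined by the original equations.
Y = -D - 5  [with D=0]  = -5
C = |D - Y|  [with D=0, Y=-5]  = 5

5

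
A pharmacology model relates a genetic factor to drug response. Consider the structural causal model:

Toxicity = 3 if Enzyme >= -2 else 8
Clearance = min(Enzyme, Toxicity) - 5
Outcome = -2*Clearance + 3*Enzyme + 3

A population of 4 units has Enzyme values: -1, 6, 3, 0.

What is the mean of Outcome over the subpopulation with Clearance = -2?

E[Outcome|Clearance=-2] averages over only the 2 units with Clearance=-2 (Enzyme = 6, 3): Outcome = 25, 16, mean 20.5.

20.5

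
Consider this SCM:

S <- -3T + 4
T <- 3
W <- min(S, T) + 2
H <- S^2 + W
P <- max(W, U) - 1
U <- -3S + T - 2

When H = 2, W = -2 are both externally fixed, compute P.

The joint intervention fixes H = 2, W = -2, removing each variable's own equation.
S = -3T + 4  [with T=3]  = -5
U = -3S + T - 2  [with S=-5, T=3]  = 16
P = max(W, U) - 1  [with W=-2, U=16]  = 15

15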